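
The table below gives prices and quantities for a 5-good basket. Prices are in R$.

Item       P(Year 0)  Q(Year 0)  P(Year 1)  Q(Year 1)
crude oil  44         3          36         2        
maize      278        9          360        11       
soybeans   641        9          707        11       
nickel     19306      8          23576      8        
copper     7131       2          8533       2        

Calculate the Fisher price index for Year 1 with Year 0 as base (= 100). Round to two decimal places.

Laspeyres component (base-period weights):
ΣP(Year 1)Q(Year 0) = 36×3 + 360×9 + 707×9 + 23576×8 + 8533×2 = 108 + 3240 + 6363 + 188608 + 17066 = 215385
ΣP(Year 0)Q(Year 0) = 44×3 + 278×9 + 641×9 + 19306×8 + 7131×2 = 132 + 2502 + 5769 + 154448 + 14262 = 177113
L = 215385 / 177113 × 100 = 121.6088
Paasche component (current-period weights):
ΣP(Year 1)Q(Year 1) = 36×2 + 360×11 + 707×11 + 23576×8 + 8533×2 = 72 + 3960 + 7777 + 188608 + 17066 = 217483
ΣP(Year 0)Q(Year 1) = 44×2 + 278×11 + 641×11 + 19306×8 + 7131×2 = 88 + 3058 + 7051 + 154448 + 14262 = 178907
P = 217483 / 178907 × 100 = 121.5620
Fisher = √(L × P) = √(121.6088 × 121.5620) = 121.5854

121.59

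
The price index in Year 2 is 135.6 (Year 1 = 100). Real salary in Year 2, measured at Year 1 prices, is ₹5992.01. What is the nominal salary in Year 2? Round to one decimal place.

Nominal = Real × (Index/100) = 5992.01 × (135.6/100)
        = 5992.01 × 1.356 = 8125.1656

8125.2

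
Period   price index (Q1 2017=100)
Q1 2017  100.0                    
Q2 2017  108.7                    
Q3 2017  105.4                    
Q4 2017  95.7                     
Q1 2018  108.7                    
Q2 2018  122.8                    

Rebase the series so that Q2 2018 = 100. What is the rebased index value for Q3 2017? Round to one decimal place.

Rebased(Q3 2017) = 105.4 / 122.8 × 100 = 85.8306

85.8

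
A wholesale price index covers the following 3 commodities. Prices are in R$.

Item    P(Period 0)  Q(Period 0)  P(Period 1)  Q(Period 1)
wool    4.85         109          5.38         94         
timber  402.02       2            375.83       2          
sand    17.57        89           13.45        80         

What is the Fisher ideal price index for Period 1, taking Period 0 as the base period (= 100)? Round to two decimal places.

Laspeyres component (base-period weights):
ΣP(Period 1)Q(Period 0) = 5.38×109 + 375.83×2 + 13.45×89 = 586.42 + 751.66 + 1197.05 = 2535.13
ΣP(Period 0)Q(Period 0) = 4.85×109 + 402.02×2 + 17.57×89 = 528.65 + 804.04 + 1563.73 = 2896.42
L = 2535.13 / 2896.42 × 100 = 87.5263
Paasche component (current-period weights):
ΣP(Period 1)Q(Period 1) = 5.38×94 + 375.83×2 + 13.45×80 = 505.72 + 751.66 + 1076 = 2333.38
ΣP(Period 0)Q(Period 1) = 4.85×94 + 402.02×2 + 17.57×80 = 455.9 + 804.04 + 1405.6 = 2665.54
P = 2333.38 / 2665.54 × 100 = 87.5387
Fisher = √(L × P) = √(87.5263 × 87.5387) = 87.5325

87.53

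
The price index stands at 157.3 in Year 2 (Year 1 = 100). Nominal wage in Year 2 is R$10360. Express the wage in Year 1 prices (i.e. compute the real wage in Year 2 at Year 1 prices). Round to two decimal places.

6586.14

Real = Nominal ÷ (Index/100) = 10360 ÷ (157.3/100)
     = 10360 ÷ 1.573 = 6586.1411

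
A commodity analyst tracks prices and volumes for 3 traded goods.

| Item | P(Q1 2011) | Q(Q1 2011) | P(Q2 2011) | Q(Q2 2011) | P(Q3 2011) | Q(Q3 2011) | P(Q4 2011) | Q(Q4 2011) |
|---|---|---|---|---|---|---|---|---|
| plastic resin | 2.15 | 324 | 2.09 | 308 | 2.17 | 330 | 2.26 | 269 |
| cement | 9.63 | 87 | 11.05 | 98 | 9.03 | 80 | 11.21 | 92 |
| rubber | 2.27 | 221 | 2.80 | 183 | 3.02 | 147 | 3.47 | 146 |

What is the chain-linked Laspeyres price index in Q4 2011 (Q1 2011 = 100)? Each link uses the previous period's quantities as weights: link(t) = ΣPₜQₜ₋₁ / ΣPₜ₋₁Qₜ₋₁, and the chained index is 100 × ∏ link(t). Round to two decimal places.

119.25

Link Q1 2011→Q2 2011:
ΣP(Q2 2011)Q(Q1 2011) = 2.09×324 + 11.05×87 + 2.80×221 = 677.16 + 961.35 + 618.8 = 2257.31
ΣP(Q1 2011)Q(Q1 2011) = 2.15×324 + 9.63×87 + 2.27×221 = 696.6 + 837.81 + 501.67 = 2036.08
link = 2257.31/2036.08 = 1.108655
Link Q2 2011→Q3 2011:
ΣP(Q3 2011)Q(Q2 2011) = 2.17×308 + 9.03×98 + 3.02×183 = 668.36 + 884.94 + 552.66 = 2105.96
ΣP(Q2 2011)Q(Q2 2011) = 2.09×308 + 11.05×98 + 2.80×183 = 643.72 + 1082.9 + 512.4 = 2239.02
link = 2105.96/2239.02 = 0.940572
Link Q3 2011→Q4 2011:
ΣP(Q4 2011)Q(Q3 2011) = 2.26×330 + 11.21×80 + 3.47×147 = 745.8 + 896.8 + 510.09 = 2152.69
ΣP(Q3 2011)Q(Q3 2011) = 2.17×330 + 9.03×80 + 3.02×147 = 716.1 + 722.4 + 443.94 = 1882.44
link = 2152.69/1882.44 = 1.143564
Chained index = 100 × 1.108655 × 0.940572 × 1.143564 = 119.2474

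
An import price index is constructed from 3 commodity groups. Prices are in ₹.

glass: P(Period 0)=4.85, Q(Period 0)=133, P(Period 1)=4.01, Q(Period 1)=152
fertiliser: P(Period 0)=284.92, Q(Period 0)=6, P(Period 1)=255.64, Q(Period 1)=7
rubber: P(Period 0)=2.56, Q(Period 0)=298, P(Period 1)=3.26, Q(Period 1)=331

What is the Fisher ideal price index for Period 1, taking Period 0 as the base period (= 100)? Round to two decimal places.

97.33

Laspeyres component (base-period weights):
ΣP(Period 1)Q(Period 0) = 4.01×133 + 255.64×6 + 3.26×298 = 533.33 + 1533.84 + 971.48 = 3038.65
ΣP(Period 0)Q(Period 0) = 4.85×133 + 284.92×6 + 2.56×298 = 645.05 + 1709.52 + 762.88 = 3117.45
L = 3038.65 / 3117.45 × 100 = 97.4723
Paasche component (current-period weights):
ΣP(Period 1)Q(Period 1) = 4.01×152 + 255.64×7 + 3.26×331 = 609.52 + 1789.48 + 1079.06 = 3478.06
ΣP(Period 0)Q(Period 1) = 4.85×152 + 284.92×7 + 2.56×331 = 737.2 + 1994.44 + 847.36 = 3579
P = 3478.06 / 3579 × 100 = 97.1797
Fisher = √(L × P) = √(97.4723 × 97.1797) = 97.3259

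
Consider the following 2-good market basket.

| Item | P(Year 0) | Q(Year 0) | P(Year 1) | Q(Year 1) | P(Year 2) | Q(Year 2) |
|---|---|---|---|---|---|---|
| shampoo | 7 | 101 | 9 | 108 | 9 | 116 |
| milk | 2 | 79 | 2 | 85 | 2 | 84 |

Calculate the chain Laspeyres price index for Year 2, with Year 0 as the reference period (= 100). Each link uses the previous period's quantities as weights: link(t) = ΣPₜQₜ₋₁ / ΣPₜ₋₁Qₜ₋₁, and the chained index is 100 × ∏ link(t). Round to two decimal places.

123.35

Link Year 0→Year 1:
ΣP(Year 1)Q(Year 0) = 9×101 + 2×79 = 909 + 158 = 1067
ΣP(Year 0)Q(Year 0) = 7×101 + 2×79 = 707 + 158 = 865
link = 1067/865 = 1.233526
Link Year 1→Year 2:
ΣP(Year 2)Q(Year 1) = 9×108 + 2×85 = 972 + 170 = 1142
ΣP(Year 1)Q(Year 1) = 9×108 + 2×85 = 972 + 170 = 1142
link = 1142/1142 = 1.000000
Chained index = 100 × 1.233526 × 1.000000 = 123.3526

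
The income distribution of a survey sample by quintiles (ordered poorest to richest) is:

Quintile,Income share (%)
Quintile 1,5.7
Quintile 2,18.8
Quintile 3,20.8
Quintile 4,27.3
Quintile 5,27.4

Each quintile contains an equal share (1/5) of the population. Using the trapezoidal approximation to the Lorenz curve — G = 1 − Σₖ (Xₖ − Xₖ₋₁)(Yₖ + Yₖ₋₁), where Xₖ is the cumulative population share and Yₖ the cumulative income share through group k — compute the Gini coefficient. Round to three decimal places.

0.208

Cumulative income shares Yₖ: 0.0570, 0.2450, 0.4530, 0.7260, 1.0000
Σ (Xₖ−Xₖ₋₁)(Yₖ+Yₖ₋₁) = (1/5)(0.0570+0.0000) + (1/5)(0.2450+0.0570) + (1/5)(0.4530+0.2450) + (1/5)(0.7260+0.4530) + (1/5)(1.0000+0.7260)
  = 0.0114 + 0.0604 + 0.1396 + 0.2358 + 0.3452 = 0.7924
G = 1 − 0.7924 = 0.2076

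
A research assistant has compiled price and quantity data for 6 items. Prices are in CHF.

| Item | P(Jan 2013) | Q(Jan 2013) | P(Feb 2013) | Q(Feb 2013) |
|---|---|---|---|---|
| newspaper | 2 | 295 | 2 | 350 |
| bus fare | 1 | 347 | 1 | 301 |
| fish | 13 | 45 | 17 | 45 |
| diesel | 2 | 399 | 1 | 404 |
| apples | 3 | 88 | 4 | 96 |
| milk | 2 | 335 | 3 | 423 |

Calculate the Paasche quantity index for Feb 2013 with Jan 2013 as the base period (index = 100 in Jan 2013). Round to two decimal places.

110.56

Paasche quantity index uses current-period prices as weights.
ΣP(Feb 2013)·Q(Feb 2013) = 2×350 + 1×301 + 17×45 + 1×404 + 4×96 + 3×423 = 700 + 301 + 765 + 404 + 384 + 1269 = 3823
ΣP(Feb 2013)·Q(Jan 2013) = 2×295 + 1×347 + 17×45 + 1×399 + 4×88 + 3×335 = 590 + 347 + 765 + 399 + 352 + 1005 = 3458
Index = 3823 / 3458 × 100 = 110.5552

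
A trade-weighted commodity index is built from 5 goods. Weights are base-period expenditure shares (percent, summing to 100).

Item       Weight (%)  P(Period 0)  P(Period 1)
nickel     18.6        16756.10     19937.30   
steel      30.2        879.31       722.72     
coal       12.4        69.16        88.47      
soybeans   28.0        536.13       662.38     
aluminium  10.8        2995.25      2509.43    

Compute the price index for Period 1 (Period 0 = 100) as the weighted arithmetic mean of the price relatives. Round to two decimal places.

106.46

nickel: 18.6 × (19937.30/16756.10) = 18.6 × 1.189853 = 22.1313
steel: 30.2 × (722.72/879.31) = 30.2 × 0.821917 = 24.8219
coal: 12.4 × (88.47/69.16) = 12.4 × 1.279208 = 15.8622
soybeans: 28.0 × (662.38/536.13) = 28.0 × 1.235484 = 34.5936
aluminium: 10.8 × (2509.43/2995.25) = 10.8 × 0.837803 = 9.0483
Index = Σ wᵢ·(p₁ᵢ/p₀ᵢ) = 22.1313 + 24.8219 + 15.8622 + 34.5936 + 9.0483 = 106.4572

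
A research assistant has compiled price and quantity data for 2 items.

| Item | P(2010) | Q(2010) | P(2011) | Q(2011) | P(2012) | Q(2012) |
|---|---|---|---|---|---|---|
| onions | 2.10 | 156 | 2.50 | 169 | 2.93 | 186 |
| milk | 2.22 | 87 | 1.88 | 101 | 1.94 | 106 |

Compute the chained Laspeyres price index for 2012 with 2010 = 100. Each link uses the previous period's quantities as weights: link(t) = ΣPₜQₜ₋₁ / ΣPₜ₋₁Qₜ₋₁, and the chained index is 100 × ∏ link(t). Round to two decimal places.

Link 2010→2011:
ΣP(2011)Q(2010) = 2.50×156 + 1.88×87 = 390 + 163.56 = 553.56
ΣP(2010)Q(2010) = 2.10×156 + 2.22×87 = 327.6 + 193.14 = 520.74
link = 553.56/520.74 = 1.063026
Link 2011→2012:
ΣP(2012)Q(2011) = 2.93×169 + 1.94×101 = 495.17 + 195.94 = 691.11
ΣP(2011)Q(2011) = 2.50×169 + 1.88×101 = 422.5 + 189.88 = 612.38
link = 691.11/612.38 = 1.128564
Chained index = 100 × 1.063026 × 1.128564 = 119.9692

119.97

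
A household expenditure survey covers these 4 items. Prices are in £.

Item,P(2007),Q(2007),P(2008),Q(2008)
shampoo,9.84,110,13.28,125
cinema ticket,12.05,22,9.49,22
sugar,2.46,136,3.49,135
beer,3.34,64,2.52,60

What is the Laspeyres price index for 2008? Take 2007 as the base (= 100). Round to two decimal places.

Laspeyres price index uses base-period quantities as weights.
ΣP(2008)·Q(2007) = 13.28×110 + 9.49×22 + 3.49×136 + 2.52×64 = 1460.8 + 208.78 + 474.64 + 161.28 = 2305.5
ΣP(2007)·Q(2007) = 9.84×110 + 12.05×22 + 2.46×136 + 3.34×64 = 1082.4 + 265.1 + 334.56 + 213.76 = 1895.82
Index = 2305.5 / 1895.82 × 100 = 121.6096

121.61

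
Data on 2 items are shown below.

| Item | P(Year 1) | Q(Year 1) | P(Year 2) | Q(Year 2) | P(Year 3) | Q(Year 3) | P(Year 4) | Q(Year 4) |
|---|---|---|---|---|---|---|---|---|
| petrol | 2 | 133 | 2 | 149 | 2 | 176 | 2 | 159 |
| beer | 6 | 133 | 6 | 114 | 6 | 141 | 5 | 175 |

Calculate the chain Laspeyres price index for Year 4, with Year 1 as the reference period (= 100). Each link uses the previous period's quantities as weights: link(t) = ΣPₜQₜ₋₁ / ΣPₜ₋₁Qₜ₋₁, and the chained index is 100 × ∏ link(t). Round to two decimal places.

88.23

Link Year 1→Year 2:
ΣP(Year 2)Q(Year 1) = 2×133 + 6×133 = 266 + 798 = 1064
ΣP(Year 1)Q(Year 1) = 2×133 + 6×133 = 266 + 798 = 1064
link = 1064/1064 = 1.000000
Link Year 2→Year 3:
ΣP(Year 3)Q(Year 2) = 2×149 + 6×114 = 298 + 684 = 982
ΣP(Year 2)Q(Year 2) = 2×149 + 6×114 = 298 + 684 = 982
link = 982/982 = 1.000000
Link Year 3→Year 4:
ΣP(Year 4)Q(Year 3) = 2×176 + 5×141 = 352 + 705 = 1057
ΣP(Year 3)Q(Year 3) = 2×176 + 6×141 = 352 + 846 = 1198
link = 1057/1198 = 0.882304
Chained index = 100 × 1.000000 × 1.000000 × 0.882304 = 88.2304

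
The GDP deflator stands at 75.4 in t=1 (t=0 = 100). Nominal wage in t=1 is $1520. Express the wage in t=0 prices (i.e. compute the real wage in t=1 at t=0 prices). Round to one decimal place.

Real = Nominal ÷ (Index/100) = 1520 ÷ (75.4/100)
     = 1520 ÷ 0.754 = 2015.9151

2015.9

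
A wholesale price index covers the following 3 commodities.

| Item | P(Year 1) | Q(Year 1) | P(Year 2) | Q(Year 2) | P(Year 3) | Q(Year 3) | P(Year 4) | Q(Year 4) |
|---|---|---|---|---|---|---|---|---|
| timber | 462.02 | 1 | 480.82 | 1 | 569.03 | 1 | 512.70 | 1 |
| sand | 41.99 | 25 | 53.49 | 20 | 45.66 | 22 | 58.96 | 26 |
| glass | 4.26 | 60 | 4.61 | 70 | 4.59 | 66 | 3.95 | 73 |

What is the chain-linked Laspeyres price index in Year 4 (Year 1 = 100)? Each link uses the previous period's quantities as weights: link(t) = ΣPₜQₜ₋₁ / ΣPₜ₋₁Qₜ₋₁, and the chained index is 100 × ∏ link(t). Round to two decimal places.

125.90

Link Year 1→Year 2:
ΣP(Year 2)Q(Year 1) = 480.82×1 + 53.49×25 + 4.61×60 = 480.82 + 1337.25 + 276.6 = 2094.67
ΣP(Year 1)Q(Year 1) = 462.02×1 + 41.99×25 + 4.26×60 = 462.02 + 1049.75 + 255.6 = 1767.37
link = 2094.67/1767.37 = 1.185190
Link Year 2→Year 3:
ΣP(Year 3)Q(Year 2) = 569.03×1 + 45.66×20 + 4.59×70 = 569.03 + 913.2 + 321.3 = 1803.53
ΣP(Year 2)Q(Year 2) = 480.82×1 + 53.49×20 + 4.61×70 = 480.82 + 1069.8 + 322.7 = 1873.32
link = 1803.53/1873.32 = 0.962745
Link Year 3→Year 4:
ΣP(Year 4)Q(Year 3) = 512.70×1 + 58.96×22 + 3.95×66 = 512.7 + 1297.12 + 260.7 = 2070.52
ΣP(Year 3)Q(Year 3) = 569.03×1 + 45.66×22 + 4.59×66 = 569.03 + 1004.52 + 302.94 = 1876.49
link = 2070.52/1876.49 = 1.103400
Chained index = 100 × 1.185190 × 0.962745 × 1.103400 = 125.9020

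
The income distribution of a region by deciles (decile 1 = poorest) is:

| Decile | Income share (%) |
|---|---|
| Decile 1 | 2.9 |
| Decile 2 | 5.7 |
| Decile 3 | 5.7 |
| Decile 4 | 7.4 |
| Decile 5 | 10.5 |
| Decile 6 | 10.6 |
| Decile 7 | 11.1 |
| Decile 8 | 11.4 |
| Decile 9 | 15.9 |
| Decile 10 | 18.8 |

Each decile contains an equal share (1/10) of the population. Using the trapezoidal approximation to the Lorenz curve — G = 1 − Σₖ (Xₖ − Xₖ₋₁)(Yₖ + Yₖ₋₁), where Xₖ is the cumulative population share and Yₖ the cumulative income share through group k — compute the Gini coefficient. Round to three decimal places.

Cumulative income shares Yₖ: 0.0290, 0.0860, 0.1430, 0.2170, 0.3220, 0.4280, 0.5390, 0.6530, 0.8120, 1.0000
Σ (Xₖ−Xₖ₋₁)(Yₖ+Yₖ₋₁) = (1/10)(0.0290+0.0000) + (1/10)(0.0860+0.0290) + (1/10)(0.1430+0.0860) + (1/10)(0.2170+0.1430) + (1/10)(0.3220+0.2170) + (1/10)(0.4280+0.3220) + (1/10)(0.5390+0.4280) + (1/10)(0.6530+0.5390) + (1/10)(0.8120+0.6530) + (1/10)(1.0000+0.8120)
  = 0.0029 + 0.0115 + 0.0229 + 0.0360 + 0.0539 + 0.0750 + 0.0967 + 0.1192 + 0.1465 + 0.1812 = 0.7458
G = 1 − 0.7458 = 0.2542

0.254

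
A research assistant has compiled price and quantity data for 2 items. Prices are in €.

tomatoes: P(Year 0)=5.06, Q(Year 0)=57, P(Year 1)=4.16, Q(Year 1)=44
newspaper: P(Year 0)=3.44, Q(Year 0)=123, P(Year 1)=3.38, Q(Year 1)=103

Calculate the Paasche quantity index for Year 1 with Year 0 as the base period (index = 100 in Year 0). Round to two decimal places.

81.36

Paasche quantity index uses current-period prices as weights.
ΣP(Year 1)·Q(Year 1) = 4.16×44 + 3.38×103 = 183.04 + 348.14 = 531.18
ΣP(Year 1)·Q(Year 0) = 4.16×57 + 3.38×123 = 237.12 + 415.74 = 652.86
Index = 531.18 / 652.86 × 100 = 81.3620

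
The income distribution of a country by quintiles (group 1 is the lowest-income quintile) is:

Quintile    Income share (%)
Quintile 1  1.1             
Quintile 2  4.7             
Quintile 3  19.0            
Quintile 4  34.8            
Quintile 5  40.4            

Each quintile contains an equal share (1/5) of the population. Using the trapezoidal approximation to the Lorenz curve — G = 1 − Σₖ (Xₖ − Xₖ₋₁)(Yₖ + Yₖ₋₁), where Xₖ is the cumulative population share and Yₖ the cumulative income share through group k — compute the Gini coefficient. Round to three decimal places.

Cumulative income shares Yₖ: 0.0110, 0.0580, 0.2480, 0.5960, 1.0000
Σ (Xₖ−Xₖ₋₁)(Yₖ+Yₖ₋₁) = (1/5)(0.0110+0.0000) + (1/5)(0.0580+0.0110) + (1/5)(0.2480+0.0580) + (1/5)(0.5960+0.2480) + (1/5)(1.0000+0.5960)
  = 0.0022 + 0.0138 + 0.0612 + 0.1688 + 0.3192 = 0.5652
G = 1 − 0.5652 = 0.4348

0.435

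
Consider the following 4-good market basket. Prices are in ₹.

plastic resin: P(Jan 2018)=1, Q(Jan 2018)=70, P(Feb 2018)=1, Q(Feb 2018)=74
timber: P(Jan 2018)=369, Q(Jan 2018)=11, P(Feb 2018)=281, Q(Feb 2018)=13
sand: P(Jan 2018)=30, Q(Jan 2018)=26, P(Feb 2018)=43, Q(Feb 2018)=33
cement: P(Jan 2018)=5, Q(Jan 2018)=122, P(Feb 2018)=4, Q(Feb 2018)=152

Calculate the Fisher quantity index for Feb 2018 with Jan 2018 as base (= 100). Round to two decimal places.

Laspeyres component (base-period weights):
ΣP(Jan 2018)Q(Feb 2018) = 1×74 + 369×13 + 30×33 + 5×152 = 74 + 4797 + 990 + 760 = 6621
ΣP(Jan 2018)Q(Jan 2018) = 1×70 + 369×11 + 30×26 + 5×122 = 70 + 4059 + 780 + 610 = 5519
L = 6621 / 5519 × 100 = 119.9674
Paasche component (current-period weights):
ΣP(Feb 2018)Q(Feb 2018) = 1×74 + 281×13 + 43×33 + 4×152 = 74 + 3653 + 1419 + 608 = 5754
ΣP(Feb 2018)Q(Jan 2018) = 1×70 + 281×11 + 43×26 + 4×122 = 70 + 3091 + 1118 + 488 = 4767
P = 5754 / 4767 × 100 = 120.7048
Fisher = √(L × P) = √(119.9674 × 120.7048) = 120.3356

120.34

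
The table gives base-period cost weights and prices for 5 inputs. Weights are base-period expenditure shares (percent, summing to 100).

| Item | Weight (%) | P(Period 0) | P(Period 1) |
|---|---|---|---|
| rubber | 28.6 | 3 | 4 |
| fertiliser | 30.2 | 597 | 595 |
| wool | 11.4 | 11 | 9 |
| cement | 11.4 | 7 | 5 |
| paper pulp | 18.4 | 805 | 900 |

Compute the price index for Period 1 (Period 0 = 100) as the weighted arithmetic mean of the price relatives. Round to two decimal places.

rubber: 28.6 × (4/3) = 28.6 × 1.333333 = 38.1333
fertiliser: 30.2 × (595/597) = 30.2 × 0.996650 = 30.0988
wool: 11.4 × (9/11) = 11.4 × 0.818182 = 9.3273
cement: 11.4 × (5/7) = 11.4 × 0.714286 = 8.1429
paper pulp: 18.4 × (900/805) = 18.4 × 1.118012 = 20.5714
Index = Σ wᵢ·(p₁ᵢ/p₀ᵢ) = 38.1333 + 30.0988 + 9.3273 + 8.1429 + 20.5714 = 106.2737

106.27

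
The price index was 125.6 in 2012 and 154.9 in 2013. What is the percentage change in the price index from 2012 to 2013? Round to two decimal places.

23.33%

Change = (154.9 − 125.6) / 125.6 × 100
       = 29.3 / 125.6 × 100 = 23.3280%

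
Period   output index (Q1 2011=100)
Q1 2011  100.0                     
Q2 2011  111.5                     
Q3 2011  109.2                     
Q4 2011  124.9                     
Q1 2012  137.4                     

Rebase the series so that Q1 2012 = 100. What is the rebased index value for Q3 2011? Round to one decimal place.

79.5

Rebased(Q3 2011) = 109.2 / 137.4 × 100 = 79.4760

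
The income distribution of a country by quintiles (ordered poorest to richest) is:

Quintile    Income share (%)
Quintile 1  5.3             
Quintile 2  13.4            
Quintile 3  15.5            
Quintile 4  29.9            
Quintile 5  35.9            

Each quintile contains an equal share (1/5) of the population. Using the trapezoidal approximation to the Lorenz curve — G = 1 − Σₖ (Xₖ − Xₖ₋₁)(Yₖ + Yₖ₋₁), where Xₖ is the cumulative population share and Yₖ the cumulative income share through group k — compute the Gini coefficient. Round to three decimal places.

0.311

Cumulative income shares Yₖ: 0.0530, 0.1870, 0.3420, 0.6410, 1.0000
Σ (Xₖ−Xₖ₋₁)(Yₖ+Yₖ₋₁) = (1/5)(0.0530+0.0000) + (1/5)(0.1870+0.0530) + (1/5)(0.3420+0.1870) + (1/5)(0.6410+0.3420) + (1/5)(1.0000+0.6410)
  = 0.0106 + 0.0480 + 0.1058 + 0.1966 + 0.3282 = 0.6892
G = 1 − 0.6892 = 0.3108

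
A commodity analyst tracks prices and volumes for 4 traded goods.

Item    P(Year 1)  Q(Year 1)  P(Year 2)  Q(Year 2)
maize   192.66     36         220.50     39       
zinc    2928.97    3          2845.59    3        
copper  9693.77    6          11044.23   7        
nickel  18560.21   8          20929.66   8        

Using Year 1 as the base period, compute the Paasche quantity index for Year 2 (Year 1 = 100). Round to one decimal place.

Paasche quantity index uses current-period prices as weights.
ΣP(Year 2)·Q(Year 2) = 220.50×39 + 2845.59×3 + 11044.23×7 + 20929.66×8 = 8599.5 + 8536.77 + 77309.61 + 167437.28 = 261883.16
ΣP(Year 2)·Q(Year 1) = 220.50×36 + 2845.59×3 + 11044.23×6 + 20929.66×8 = 7938 + 8536.77 + 66265.38 + 167437.28 = 250177.43
Index = 261883.16 / 250177.43 × 100 = 104.6790

104.7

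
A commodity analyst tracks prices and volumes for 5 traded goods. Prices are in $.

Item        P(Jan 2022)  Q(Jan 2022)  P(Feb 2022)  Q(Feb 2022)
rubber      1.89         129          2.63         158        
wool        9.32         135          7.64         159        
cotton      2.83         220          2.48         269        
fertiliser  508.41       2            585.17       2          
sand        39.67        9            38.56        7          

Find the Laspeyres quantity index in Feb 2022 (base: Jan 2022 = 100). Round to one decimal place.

109.7

Laspeyres quantity index uses base-period prices as weights.
ΣP(Jan 2022)·Q(Feb 2022) = 1.89×158 + 9.32×159 + 2.83×269 + 508.41×2 + 39.67×7 = 298.62 + 1481.88 + 761.27 + 1016.82 + 277.69 = 3836.28
ΣP(Jan 2022)·Q(Jan 2022) = 1.89×129 + 9.32×135 + 2.83×220 + 508.41×2 + 39.67×9 = 243.81 + 1258.2 + 622.6 + 1016.82 + 357.03 = 3498.46
Index = 3836.28 / 3498.46 × 100 = 109.6562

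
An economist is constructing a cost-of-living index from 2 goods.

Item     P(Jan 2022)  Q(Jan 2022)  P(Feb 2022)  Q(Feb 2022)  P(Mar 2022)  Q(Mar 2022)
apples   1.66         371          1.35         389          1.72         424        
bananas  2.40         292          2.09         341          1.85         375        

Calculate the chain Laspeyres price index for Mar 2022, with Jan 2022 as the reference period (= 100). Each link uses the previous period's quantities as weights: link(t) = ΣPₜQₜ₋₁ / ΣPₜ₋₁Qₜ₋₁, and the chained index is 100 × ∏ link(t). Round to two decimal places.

Link Jan 2022→Feb 2022:
ΣP(Feb 2022)Q(Jan 2022) = 1.35×371 + 2.09×292 = 500.85 + 610.28 = 1111.13
ΣP(Jan 2022)Q(Jan 2022) = 1.66×371 + 2.40×292 = 615.86 + 700.8 = 1316.66
link = 1111.13/1316.66 = 0.843900
Link Feb 2022→Mar 2022:
ΣP(Mar 2022)Q(Feb 2022) = 1.72×389 + 1.85×341 = 669.08 + 630.85 = 1299.93
ΣP(Feb 2022)Q(Feb 2022) = 1.35×389 + 2.09×341 = 525.15 + 712.69 = 1237.84
link = 1299.93/1237.84 = 1.050160
Chained index = 100 × 0.843900 × 1.050160 = 88.6230

88.62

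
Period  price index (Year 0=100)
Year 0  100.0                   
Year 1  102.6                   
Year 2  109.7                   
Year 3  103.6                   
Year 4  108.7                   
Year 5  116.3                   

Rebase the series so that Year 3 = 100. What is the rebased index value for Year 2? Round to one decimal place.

105.9

Rebased(Year 2) = 109.7 / 103.6 × 100 = 105.8880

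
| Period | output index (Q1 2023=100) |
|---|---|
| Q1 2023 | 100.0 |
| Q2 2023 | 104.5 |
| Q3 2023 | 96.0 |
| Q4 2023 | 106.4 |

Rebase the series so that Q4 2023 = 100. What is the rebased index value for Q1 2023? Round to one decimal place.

94.0

Rebased(Q1 2023) = 100.0 / 106.4 × 100 = 93.9850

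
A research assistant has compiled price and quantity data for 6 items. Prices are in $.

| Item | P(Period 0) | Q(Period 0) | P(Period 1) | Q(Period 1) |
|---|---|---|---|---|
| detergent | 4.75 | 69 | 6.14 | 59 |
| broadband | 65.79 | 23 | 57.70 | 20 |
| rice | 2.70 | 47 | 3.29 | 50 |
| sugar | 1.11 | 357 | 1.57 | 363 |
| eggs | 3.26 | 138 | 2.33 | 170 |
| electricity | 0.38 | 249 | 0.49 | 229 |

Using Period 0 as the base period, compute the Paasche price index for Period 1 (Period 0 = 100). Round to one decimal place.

99.4

Paasche price index uses current-period quantities as weights.
ΣP(Period 1)·Q(Period 1) = 6.14×59 + 57.70×20 + 3.29×50 + 1.57×363 + 2.33×170 + 0.49×229 = 362.26 + 1154 + 164.5 + 569.91 + 396.1 + 112.21 = 2758.98
ΣP(Period 0)·Q(Period 1) = 4.75×59 + 65.79×20 + 2.70×50 + 1.11×363 + 3.26×170 + 0.38×229 = 280.25 + 1315.8 + 135 + 402.93 + 554.2 + 87.02 = 2775.2
Index = 2758.98 / 2775.2 × 100 = 99.4155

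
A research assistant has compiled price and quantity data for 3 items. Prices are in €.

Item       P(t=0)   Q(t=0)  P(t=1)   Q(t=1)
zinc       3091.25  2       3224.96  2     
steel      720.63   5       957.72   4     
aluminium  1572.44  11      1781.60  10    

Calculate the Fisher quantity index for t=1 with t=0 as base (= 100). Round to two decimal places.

91.32

Laspeyres component (base-period weights):
ΣP(t=0)Q(t=1) = 3091.25×2 + 720.63×4 + 1572.44×10 = 6182.5 + 2882.52 + 15724.4 = 24789.42
ΣP(t=0)Q(t=0) = 3091.25×2 + 720.63×5 + 1572.44×11 = 6182.5 + 3603.15 + 17296.84 = 27082.49
L = 24789.42 / 27082.49 × 100 = 91.5330
Paasche component (current-period weights):
ΣP(t=1)Q(t=1) = 3224.96×2 + 957.72×4 + 1781.60×10 = 6449.92 + 3830.88 + 17816 = 28096.8
ΣP(t=1)Q(t=0) = 3224.96×2 + 957.72×5 + 1781.60×11 = 6449.92 + 4788.6 + 19597.6 = 30836.12
P = 28096.8 / 30836.12 × 100 = 91.1165
Fisher = √(L × P) = √(91.5330 × 91.1165) = 91.3245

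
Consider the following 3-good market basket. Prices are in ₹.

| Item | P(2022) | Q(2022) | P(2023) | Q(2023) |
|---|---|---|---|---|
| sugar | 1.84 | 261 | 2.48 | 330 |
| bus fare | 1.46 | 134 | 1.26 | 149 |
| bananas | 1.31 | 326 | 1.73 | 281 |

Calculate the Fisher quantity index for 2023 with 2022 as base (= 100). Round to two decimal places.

108.14

Laspeyres component (base-period weights):
ΣP(2022)Q(2023) = 1.84×330 + 1.46×149 + 1.31×281 = 607.2 + 217.54 + 368.11 = 1192.85
ΣP(2022)Q(2022) = 1.84×261 + 1.46×134 + 1.31×326 = 480.24 + 195.64 + 427.06 = 1102.94
L = 1192.85 / 1102.94 × 100 = 108.1518
Paasche component (current-period weights):
ΣP(2023)Q(2023) = 2.48×330 + 1.26×149 + 1.73×281 = 818.4 + 187.74 + 486.13 = 1492.27
ΣP(2023)Q(2022) = 2.48×261 + 1.26×134 + 1.73×326 = 647.28 + 168.84 + 563.98 = 1380.1
P = 1492.27 / 1380.1 × 100 = 108.1277
Fisher = √(L × P) = √(108.1518 × 108.1277) = 108.1398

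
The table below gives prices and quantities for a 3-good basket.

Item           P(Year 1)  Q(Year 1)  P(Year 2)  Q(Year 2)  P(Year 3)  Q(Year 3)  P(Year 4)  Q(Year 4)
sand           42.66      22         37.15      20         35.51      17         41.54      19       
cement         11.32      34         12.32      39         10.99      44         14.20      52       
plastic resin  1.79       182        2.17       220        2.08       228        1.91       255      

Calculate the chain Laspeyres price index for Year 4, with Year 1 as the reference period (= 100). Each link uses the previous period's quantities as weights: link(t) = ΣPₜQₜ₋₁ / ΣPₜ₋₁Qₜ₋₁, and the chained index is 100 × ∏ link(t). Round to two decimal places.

105.02

Link Year 1→Year 2:
ΣP(Year 2)Q(Year 1) = 37.15×22 + 12.32×34 + 2.17×182 = 817.3 + 418.88 + 394.94 = 1631.12
ΣP(Year 1)Q(Year 1) = 42.66×22 + 11.32×34 + 1.79×182 = 938.52 + 384.88 + 325.78 = 1649.18
link = 1631.12/1649.18 = 0.989049
Link Year 2→Year 3:
ΣP(Year 3)Q(Year 2) = 35.51×20 + 10.99×39 + 2.08×220 = 710.2 + 428.61 + 457.6 = 1596.41
ΣP(Year 2)Q(Year 2) = 37.15×20 + 12.32×39 + 2.17×220 = 743 + 480.48 + 477.4 = 1700.88
link = 1596.41/1700.88 = 0.938579
Link Year 3→Year 4:
ΣP(Year 4)Q(Year 3) = 41.54×17 + 14.20×44 + 1.91×228 = 706.18 + 624.8 + 435.48 = 1766.46
ΣP(Year 3)Q(Year 3) = 35.51×17 + 10.99×44 + 2.08×228 = 603.67 + 483.56 + 474.24 = 1561.47
link = 1766.46/1561.47 = 1.131280
Chained index = 100 × 0.989049 × 0.938579 × 1.131280 = 105.0168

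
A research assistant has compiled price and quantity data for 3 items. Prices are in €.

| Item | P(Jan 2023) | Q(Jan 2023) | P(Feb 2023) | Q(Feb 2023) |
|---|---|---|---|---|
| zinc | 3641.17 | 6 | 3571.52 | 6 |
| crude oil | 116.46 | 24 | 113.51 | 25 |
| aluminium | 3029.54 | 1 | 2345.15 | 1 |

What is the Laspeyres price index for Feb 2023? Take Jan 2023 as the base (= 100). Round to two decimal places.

Laspeyres price index uses base-period quantities as weights.
ΣP(Feb 2023)·Q(Jan 2023) = 3571.52×6 + 113.51×24 + 2345.15×1 = 21429.12 + 2724.24 + 2345.15 = 26498.51
ΣP(Jan 2023)·Q(Jan 2023) = 3641.17×6 + 116.46×24 + 3029.54×1 = 21847.02 + 2795.04 + 3029.54 = 27671.6
Index = 26498.51 / 27671.6 × 100 = 95.7607

95.76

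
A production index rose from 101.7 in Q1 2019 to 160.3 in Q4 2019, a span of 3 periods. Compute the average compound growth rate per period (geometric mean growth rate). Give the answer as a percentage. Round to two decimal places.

16.38%

Growth factor = (160.3/101.7)^(1/3) = (1.576205)^(1/3) = 1.163780
Growth rate = 1.163780 − 1 = 0.163780 = 16.3780%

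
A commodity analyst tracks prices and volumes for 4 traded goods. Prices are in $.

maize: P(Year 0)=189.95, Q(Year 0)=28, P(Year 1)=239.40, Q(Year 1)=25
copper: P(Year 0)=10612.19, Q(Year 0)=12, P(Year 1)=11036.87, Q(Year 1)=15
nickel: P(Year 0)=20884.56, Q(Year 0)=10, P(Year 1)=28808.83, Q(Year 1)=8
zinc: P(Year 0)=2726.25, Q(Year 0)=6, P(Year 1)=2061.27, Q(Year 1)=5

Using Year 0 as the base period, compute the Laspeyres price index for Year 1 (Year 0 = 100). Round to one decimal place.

122.8

Laspeyres price index uses base-period quantities as weights.
ΣP(Year 1)·Q(Year 0) = 239.40×28 + 11036.87×12 + 28808.83×10 + 2061.27×6 = 6703.2 + 132442.44 + 288088.3 + 12367.62 = 439601.56
ΣP(Year 0)·Q(Year 0) = 189.95×28 + 10612.19×12 + 20884.56×10 + 2726.25×6 = 5318.6 + 127346.28 + 208845.6 + 16357.5 = 357867.98
Index = 439601.56 / 357867.98 × 100 = 122.8390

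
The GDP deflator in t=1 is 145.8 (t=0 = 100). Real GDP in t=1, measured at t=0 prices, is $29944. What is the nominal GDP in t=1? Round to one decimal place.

43658.4

Nominal = Real × (Index/100) = 29944 × (145.8/100)
        = 29944 × 1.458 = 43658.3520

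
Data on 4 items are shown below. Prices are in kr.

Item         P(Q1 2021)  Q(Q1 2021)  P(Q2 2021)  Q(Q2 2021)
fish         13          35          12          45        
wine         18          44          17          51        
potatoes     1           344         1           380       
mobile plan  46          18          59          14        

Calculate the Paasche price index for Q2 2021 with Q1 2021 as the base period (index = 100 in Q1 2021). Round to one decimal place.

103.4

Paasche price index uses current-period quantities as weights.
ΣP(Q2 2021)·Q(Q2 2021) = 12×45 + 17×51 + 1×380 + 59×14 = 540 + 867 + 380 + 826 = 2613
ΣP(Q1 2021)·Q(Q2 2021) = 13×45 + 18×51 + 1×380 + 46×14 = 585 + 918 + 380 + 644 = 2527
Index = 2613 / 2527 × 100 = 103.4032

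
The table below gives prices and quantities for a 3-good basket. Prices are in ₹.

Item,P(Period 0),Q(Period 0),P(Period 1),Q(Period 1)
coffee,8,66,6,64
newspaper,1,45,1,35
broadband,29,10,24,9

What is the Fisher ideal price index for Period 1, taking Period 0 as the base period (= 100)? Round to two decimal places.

78.75

Laspeyres component (base-period weights):
ΣP(Period 1)Q(Period 0) = 6×66 + 1×45 + 24×10 = 396 + 45 + 240 = 681
ΣP(Period 0)Q(Period 0) = 8×66 + 1×45 + 29×10 = 528 + 45 + 290 = 863
L = 681 / 863 × 100 = 78.9108
Paasche component (current-period weights):
ΣP(Period 1)Q(Period 1) = 6×64 + 1×35 + 24×9 = 384 + 35 + 216 = 635
ΣP(Period 0)Q(Period 1) = 8×64 + 1×35 + 29×9 = 512 + 35 + 261 = 808
P = 635 / 808 × 100 = 78.5891
Fisher = √(L × P) = √(78.9108 × 78.5891) = 78.7498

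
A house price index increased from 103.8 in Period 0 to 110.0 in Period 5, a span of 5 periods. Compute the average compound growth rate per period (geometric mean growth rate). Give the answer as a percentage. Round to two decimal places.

1.17%

Growth factor = (110.0/103.8)^(1/5) = (1.059730)^(1/5) = 1.011670
Growth rate = 1.011670 − 1 = 0.011670 = 1.1670%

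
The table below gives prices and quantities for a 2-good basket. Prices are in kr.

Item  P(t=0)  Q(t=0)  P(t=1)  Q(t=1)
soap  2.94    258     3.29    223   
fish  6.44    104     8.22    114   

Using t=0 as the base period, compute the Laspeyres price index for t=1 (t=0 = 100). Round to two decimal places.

119.28

Laspeyres price index uses base-period quantities as weights.
ΣP(t=1)·Q(t=0) = 3.29×258 + 8.22×104 = 848.82 + 854.88 = 1703.7
ΣP(t=0)·Q(t=0) = 2.94×258 + 6.44×104 = 758.52 + 669.76 = 1428.28
Index = 1703.7 / 1428.28 × 100 = 119.2833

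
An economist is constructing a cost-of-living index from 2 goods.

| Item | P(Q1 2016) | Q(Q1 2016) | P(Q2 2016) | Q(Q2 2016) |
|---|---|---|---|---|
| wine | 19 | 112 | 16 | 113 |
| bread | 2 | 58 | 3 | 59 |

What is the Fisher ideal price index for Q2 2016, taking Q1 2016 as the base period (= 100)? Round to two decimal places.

87.62

Laspeyres component (base-period weights):
ΣP(Q2 2016)Q(Q1 2016) = 16×112 + 3×58 = 1792 + 174 = 1966
ΣP(Q1 2016)Q(Q1 2016) = 19×112 + 2×58 = 2128 + 116 = 2244
L = 1966 / 2244 × 100 = 87.6114
Paasche component (current-period weights):
ΣP(Q2 2016)Q(Q2 2016) = 16×113 + 3×59 = 1808 + 177 = 1985
ΣP(Q1 2016)Q(Q2 2016) = 19×113 + 2×59 = 2147 + 118 = 2265
P = 1985 / 2265 × 100 = 87.6380
Fisher = √(L × P) = √(87.6114 × 87.6380) = 87.6247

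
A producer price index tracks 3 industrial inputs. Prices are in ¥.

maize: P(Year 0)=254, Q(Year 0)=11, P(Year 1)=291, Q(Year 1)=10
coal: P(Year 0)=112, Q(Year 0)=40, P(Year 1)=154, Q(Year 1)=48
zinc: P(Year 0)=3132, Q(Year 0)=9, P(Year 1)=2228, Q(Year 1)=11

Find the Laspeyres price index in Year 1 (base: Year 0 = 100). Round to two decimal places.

Laspeyres price index uses base-period quantities as weights.
ΣP(Year 1)·Q(Year 0) = 291×11 + 154×40 + 2228×9 = 3201 + 6160 + 20052 = 29413
ΣP(Year 0)·Q(Year 0) = 254×11 + 112×40 + 3132×9 = 2794 + 4480 + 28188 = 35462
Index = 29413 / 35462 × 100 = 82.9423

82.94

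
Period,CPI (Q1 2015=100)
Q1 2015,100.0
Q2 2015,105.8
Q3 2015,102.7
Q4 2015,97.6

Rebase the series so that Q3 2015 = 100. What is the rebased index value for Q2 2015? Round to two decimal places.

Rebased(Q2 2015) = 105.8 / 102.7 × 100 = 103.0185

103.02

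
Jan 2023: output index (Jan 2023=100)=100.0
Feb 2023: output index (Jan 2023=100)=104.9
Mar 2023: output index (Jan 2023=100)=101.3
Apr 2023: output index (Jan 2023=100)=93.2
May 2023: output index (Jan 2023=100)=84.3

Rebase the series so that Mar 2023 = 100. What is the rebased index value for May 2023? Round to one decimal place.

83.2

Rebased(May 2023) = 84.3 / 101.3 × 100 = 83.2182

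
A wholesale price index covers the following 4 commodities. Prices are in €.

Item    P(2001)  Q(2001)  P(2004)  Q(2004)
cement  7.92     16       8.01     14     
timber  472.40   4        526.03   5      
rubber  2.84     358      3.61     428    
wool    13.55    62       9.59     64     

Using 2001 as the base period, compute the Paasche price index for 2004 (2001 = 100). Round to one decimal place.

Paasche price index uses current-period quantities as weights.
ΣP(2004)·Q(2004) = 8.01×14 + 526.03×5 + 3.61×428 + 9.59×64 = 112.14 + 2630.15 + 1545.08 + 613.76 = 4901.13
ΣP(2001)·Q(2004) = 7.92×14 + 472.40×5 + 2.84×428 + 13.55×64 = 110.88 + 2362 + 1215.52 + 867.2 = 4555.6
Index = 4901.13 / 4555.6 × 100 = 107.5847

107.6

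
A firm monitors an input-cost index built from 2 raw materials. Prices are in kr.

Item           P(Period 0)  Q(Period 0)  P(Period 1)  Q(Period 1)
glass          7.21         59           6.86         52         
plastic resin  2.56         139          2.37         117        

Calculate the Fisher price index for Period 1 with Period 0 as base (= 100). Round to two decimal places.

Laspeyres component (base-period weights):
ΣP(Period 1)Q(Period 0) = 6.86×59 + 2.37×139 = 404.74 + 329.43 = 734.17
ΣP(Period 0)Q(Period 0) = 7.21×59 + 2.56×139 = 425.39 + 355.84 = 781.23
L = 734.17 / 781.23 × 100 = 93.9762
Paasche component (current-period weights):
ΣP(Period 1)Q(Period 1) = 6.86×52 + 2.37×117 = 356.72 + 277.29 = 634.01
ΣP(Period 0)Q(Period 1) = 7.21×52 + 2.56×117 = 374.92 + 299.52 = 674.44
P = 634.01 / 674.44 × 100 = 94.0054
Fisher = √(L × P) = √(93.9762 × 94.0054) = 93.9908

93.99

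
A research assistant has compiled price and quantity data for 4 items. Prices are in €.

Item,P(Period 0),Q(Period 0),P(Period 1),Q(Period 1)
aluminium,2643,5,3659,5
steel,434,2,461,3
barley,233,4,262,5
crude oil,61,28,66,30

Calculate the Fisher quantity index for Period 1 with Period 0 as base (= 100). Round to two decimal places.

Laspeyres component (base-period weights):
ΣP(Period 0)Q(Period 1) = 2643×5 + 434×3 + 233×5 + 61×30 = 13215 + 1302 + 1165 + 1830 = 17512
ΣP(Period 0)Q(Period 0) = 2643×5 + 434×2 + 233×4 + 61×28 = 13215 + 868 + 932 + 1708 = 16723
L = 17512 / 16723 × 100 = 104.7181
Paasche component (current-period weights):
ΣP(Period 1)Q(Period 1) = 3659×5 + 461×3 + 262×5 + 66×30 = 18295 + 1383 + 1310 + 1980 = 22968
ΣP(Period 1)Q(Period 0) = 3659×5 + 461×2 + 262×4 + 66×28 = 18295 + 922 + 1048 + 1848 = 22113
P = 22968 / 22113 × 100 = 103.8665
Fisher = √(L × P) = √(104.7181 × 103.8665) = 104.2914

104.29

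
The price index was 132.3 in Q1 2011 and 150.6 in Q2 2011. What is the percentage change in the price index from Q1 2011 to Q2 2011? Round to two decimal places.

Change = (150.6 − 132.3) / 132.3 × 100
       = 18.3 / 132.3 × 100 = 13.8322%

13.83%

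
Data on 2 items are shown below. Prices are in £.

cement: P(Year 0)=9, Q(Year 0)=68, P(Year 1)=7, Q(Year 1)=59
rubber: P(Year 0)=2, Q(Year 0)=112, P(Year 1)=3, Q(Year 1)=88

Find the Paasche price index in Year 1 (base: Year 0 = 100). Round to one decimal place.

95.8

Paasche price index uses current-period quantities as weights.
ΣP(Year 1)·Q(Year 1) = 7×59 + 3×88 = 413 + 264 = 677
ΣP(Year 0)·Q(Year 1) = 9×59 + 2×88 = 531 + 176 = 707
Index = 677 / 707 × 100 = 95.7567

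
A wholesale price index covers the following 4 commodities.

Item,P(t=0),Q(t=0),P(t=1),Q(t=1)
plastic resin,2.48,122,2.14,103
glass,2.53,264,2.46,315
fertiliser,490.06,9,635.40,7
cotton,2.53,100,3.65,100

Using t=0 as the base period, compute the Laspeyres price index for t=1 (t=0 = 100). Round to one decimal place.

124.1

Laspeyres price index uses base-period quantities as weights.
ΣP(t=1)·Q(t=0) = 2.14×122 + 2.46×264 + 635.40×9 + 3.65×100 = 261.08 + 649.44 + 5718.6 + 365 = 6994.12
ΣP(t=0)·Q(t=0) = 2.48×122 + 2.53×264 + 490.06×9 + 2.53×100 = 302.56 + 667.92 + 4410.54 + 253 = 5634.02
Index = 6994.12 / 5634.02 × 100 = 124.1408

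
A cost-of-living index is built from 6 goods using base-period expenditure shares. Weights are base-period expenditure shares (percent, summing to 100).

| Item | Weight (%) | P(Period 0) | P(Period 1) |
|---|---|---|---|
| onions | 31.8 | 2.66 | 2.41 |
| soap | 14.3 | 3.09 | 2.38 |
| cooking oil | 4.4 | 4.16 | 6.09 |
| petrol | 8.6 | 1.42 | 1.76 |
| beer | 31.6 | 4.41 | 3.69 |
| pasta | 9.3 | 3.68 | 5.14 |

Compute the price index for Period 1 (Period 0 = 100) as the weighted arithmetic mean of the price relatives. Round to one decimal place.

96.4

onions: 31.8 × (2.41/2.66) = 31.8 × 0.906015 = 28.8113
soap: 14.3 × (2.38/3.09) = 14.3 × 0.770227 = 11.0142
cooking oil: 4.4 × (6.09/4.16) = 4.4 × 1.463942 = 6.4413
petrol: 8.6 × (1.76/1.42) = 8.6 × 1.239437 = 10.6592
beer: 31.6 × (3.69/4.41) = 31.6 × 0.836735 = 26.4408
pasta: 9.3 × (5.14/3.68) = 9.3 × 1.396739 = 12.9897
Index = Σ wᵢ·(p₁ᵢ/p₀ᵢ) = 28.8113 + 11.0142 + 6.4413 + 10.6592 + 26.4408 + 12.9897 = 96.3565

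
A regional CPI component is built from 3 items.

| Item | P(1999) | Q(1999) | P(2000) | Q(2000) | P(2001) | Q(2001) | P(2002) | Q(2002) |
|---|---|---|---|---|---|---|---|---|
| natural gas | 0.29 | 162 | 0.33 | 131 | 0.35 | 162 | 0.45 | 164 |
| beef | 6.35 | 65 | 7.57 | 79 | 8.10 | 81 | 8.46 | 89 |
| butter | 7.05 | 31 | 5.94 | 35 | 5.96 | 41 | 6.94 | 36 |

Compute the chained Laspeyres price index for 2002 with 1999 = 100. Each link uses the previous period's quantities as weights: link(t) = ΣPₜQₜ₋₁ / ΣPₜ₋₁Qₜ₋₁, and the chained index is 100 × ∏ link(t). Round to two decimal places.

123.42

Link 1999→2000:
ΣP(2000)Q(1999) = 0.33×162 + 7.57×65 + 5.94×31 = 53.46 + 492.05 + 184.14 = 729.65
ΣP(1999)Q(1999) = 0.29×162 + 6.35×65 + 7.05×31 = 46.98 + 412.75 + 218.55 = 678.28
link = 729.65/678.28 = 1.075736
Link 2000→2001:
ΣP(2001)Q(2000) = 0.35×131 + 8.10×79 + 5.96×35 = 45.85 + 639.9 + 208.6 = 894.35
ΣP(2000)Q(2000) = 0.33×131 + 7.57×79 + 5.94×35 = 43.23 + 598.03 + 207.9 = 849.16
link = 894.35/849.16 = 1.053217
Link 2001→2002:
ΣP(2002)Q(2001) = 0.45×162 + 8.46×81 + 6.94×41 = 72.9 + 685.26 + 284.54 = 1042.7
ΣP(2001)Q(2001) = 0.35×162 + 8.10×81 + 5.96×41 = 56.7 + 656.1 + 244.36 = 957.16
link = 1042.7/957.16 = 1.089369
Chained index = 100 × 1.075736 × 1.053217 × 1.089369 = 123.4237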